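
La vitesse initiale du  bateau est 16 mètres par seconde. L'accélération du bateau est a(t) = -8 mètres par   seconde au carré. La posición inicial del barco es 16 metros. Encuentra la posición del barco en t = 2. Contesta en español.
Necesitamos integrar nuestra ecuación de la aceleración a(t) = -8 2 veces. La antiderivada de la aceleración, con v(0) = 16, da la velocidad: v(t) = 16 - 8·t. La antiderivada de la velocidad, con x(0) = 16, da la posición: x(t) = -4·t^2 + 16·t + 16. Tenemos la posición x(t) = -4·t^2 + 16·t + 16. Sustituyendo t = 2: x(2) = 32.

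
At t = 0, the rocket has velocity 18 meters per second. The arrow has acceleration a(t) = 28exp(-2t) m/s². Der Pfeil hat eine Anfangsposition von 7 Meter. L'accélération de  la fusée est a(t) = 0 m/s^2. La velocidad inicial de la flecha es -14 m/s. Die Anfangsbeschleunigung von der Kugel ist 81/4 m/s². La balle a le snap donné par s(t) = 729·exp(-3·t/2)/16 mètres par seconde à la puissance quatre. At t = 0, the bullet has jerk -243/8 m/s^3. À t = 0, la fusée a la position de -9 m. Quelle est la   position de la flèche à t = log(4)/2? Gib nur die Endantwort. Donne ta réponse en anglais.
The position at t = log(4)/2 is x = 7/4.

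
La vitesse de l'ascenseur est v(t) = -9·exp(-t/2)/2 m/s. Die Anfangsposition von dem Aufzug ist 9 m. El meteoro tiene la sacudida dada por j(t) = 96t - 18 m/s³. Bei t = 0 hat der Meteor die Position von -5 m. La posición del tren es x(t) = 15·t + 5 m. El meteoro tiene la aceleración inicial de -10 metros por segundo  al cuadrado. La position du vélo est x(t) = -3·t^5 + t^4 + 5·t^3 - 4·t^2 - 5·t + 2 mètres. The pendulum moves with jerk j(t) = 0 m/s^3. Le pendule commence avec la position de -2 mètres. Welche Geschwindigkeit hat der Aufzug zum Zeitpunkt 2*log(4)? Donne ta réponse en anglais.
We have velocity v(t) = -9·exp(-t/2)/2. Substituting t = 2*log(4): v(2*log(4)) = -9/8.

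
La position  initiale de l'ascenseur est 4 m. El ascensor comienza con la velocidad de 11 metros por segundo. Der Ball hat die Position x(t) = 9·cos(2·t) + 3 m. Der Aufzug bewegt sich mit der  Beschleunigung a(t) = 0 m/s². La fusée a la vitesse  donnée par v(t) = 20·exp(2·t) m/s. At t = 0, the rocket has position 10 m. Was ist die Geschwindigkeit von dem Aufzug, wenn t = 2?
Ausgehend von der Beschleunigung a(t) = 0, nehmen wir 1 Integral. Mit ∫a(t)dt und Anwendung von v(0) = 11, finden wir v(t) = 11. Mit v(t) = 11 und Einsetzen von t = 2, finden wir v = 11.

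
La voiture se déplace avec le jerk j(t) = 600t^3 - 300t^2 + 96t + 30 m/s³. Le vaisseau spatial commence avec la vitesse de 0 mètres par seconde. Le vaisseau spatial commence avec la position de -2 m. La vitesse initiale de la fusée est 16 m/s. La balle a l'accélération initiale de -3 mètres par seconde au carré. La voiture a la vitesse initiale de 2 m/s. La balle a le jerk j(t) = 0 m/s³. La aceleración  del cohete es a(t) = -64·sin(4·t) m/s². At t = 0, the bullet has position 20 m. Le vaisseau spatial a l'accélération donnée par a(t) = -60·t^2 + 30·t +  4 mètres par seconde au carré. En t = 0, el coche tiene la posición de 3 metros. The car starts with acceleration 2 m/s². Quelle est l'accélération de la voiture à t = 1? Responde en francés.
Pour résoudre ceci, nous devons prendre 1 primitive de notre équation du jerk j(t) = 600·t^3 - 300·t^2 + 96·t + 30. L'intégrale du jerk est l'accélération. En utilisant a(0) = 2, nous obtenons a(t) = 150·t^4 - 100·t^3 + 48·t^2 + 30·t + 2. De l'équation de l'accélération a(t) = 150·t^4 - 100·t^3 + 48·t^2 + 30·t + 2, nous substituons t = 1 pour obtenir a = 130.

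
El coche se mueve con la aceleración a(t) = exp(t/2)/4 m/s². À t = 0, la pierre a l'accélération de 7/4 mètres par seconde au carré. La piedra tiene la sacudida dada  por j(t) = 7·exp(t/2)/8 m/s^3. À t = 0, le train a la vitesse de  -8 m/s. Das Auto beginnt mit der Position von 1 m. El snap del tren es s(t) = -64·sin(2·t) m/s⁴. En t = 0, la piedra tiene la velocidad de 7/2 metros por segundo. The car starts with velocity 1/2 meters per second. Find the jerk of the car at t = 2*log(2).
To solve this, we need to take 1 derivative of our acceleration equation a(t) = exp(t/2)/4. Taking d/dt of a(t), we find j(t) = exp(t/2)/8. From the given jerk equation j(t) = exp(t/2)/8, we substitute t = 2*log(2) to get j = 1/4.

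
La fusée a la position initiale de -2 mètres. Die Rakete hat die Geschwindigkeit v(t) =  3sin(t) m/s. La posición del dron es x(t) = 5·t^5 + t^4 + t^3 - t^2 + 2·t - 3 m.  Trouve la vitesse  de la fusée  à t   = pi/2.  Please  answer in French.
De l'équation de la vitesse v(t) = 3·sin(t), nous substituons t = pi/2 pour obtenir v = 3.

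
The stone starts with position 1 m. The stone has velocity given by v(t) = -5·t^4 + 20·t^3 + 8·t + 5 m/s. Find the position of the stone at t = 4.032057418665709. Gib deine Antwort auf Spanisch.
Necesitamos integrar nuestra ecuación de la velocidad v(t) = -5·t^4 + 20·t^3 + 8·t + 5 1 vez. La antiderivada de la velocidad es la posición. Usando x(0) = 1, obtenemos x(t) = -t^5 + 5·t^4 + 4·t^2 + 5·t + 1. Usando x(t) = -t^5 + 5·t^4 + 4·t^2 + 5·t + 1 y sustituyendo t = 4.032057418665709, encontramos x = 342.023155256119.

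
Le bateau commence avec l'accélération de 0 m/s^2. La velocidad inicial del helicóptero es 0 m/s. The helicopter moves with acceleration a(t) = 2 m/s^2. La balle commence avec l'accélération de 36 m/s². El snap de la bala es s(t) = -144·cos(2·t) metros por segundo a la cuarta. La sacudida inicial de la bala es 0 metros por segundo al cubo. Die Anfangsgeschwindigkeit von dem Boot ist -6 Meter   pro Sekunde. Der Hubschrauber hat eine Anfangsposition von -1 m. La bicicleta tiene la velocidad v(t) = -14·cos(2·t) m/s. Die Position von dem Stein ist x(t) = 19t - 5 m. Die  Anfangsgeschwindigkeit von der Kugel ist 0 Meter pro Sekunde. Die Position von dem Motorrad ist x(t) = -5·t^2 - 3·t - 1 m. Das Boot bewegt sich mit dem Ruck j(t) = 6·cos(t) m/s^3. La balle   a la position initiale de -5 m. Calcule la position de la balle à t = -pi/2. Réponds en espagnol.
Partiendo del snap s(t) = -144·cos(2·t), tomamos 4 integrales. Tomando ∫s(t)dt y aplicando j(0) = 0, encontramos j(t) = -72·sin(2·t). Tomando ∫j(t)dt y aplicando a(0) = 36, encontramos a(t) = 36·cos(2·t). Tomando ∫a(t)dt y aplicando v(0) = 0, encontramos v(t) = 18·sin(2·t). La antiderivada de la velocidad es la posición. Usando x(0) = -5, obtenemos x(t) = 4 - 9·cos(2·t). Usando x(t) = 4 - 9·cos(2·t) y sustituyendo t = -pi/2, encontramos x = 13.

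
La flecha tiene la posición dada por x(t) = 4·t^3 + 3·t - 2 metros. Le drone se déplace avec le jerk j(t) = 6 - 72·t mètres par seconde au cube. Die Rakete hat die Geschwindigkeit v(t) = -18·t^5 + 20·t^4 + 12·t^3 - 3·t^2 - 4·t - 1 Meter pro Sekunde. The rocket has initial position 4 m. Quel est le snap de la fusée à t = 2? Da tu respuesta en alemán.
Ausgehend von der Geschwindigkeit v(t) = -18·t^5 + 20·t^4 + 12·t^3 - 3·t^2 - 4·t - 1, nehmen wir 3 Ableitungen. Mit d/dt von v(t) finden wir a(t) = -90·t^4 + 80·t^3 + 36·t^2 - 6·t - 4. Durch Ableiten von der Beschleunigung erhalten wir den Ruck: j(t) = -360·t^3 + 240·t^2 + 72·t - 6. Die Ableitung von dem Ruck ergibt den Snap: s(t) = -1080·t^2 + 480·t + 72. Aus der Gleichung für den Snap s(t) = -1080·t^2 + 480·t + 72, setzen wir t = 2 ein und erhalten s = -3288.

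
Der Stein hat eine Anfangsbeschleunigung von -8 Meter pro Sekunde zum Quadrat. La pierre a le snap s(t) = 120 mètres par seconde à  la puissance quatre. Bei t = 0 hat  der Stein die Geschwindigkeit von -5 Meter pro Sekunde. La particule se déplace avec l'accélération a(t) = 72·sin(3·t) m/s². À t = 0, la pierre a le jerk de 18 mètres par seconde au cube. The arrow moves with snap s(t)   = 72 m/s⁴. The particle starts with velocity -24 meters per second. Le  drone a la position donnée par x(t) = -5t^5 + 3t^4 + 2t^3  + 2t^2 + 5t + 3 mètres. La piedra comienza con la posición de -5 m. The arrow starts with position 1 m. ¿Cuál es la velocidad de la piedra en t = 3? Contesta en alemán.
Ausgehend von dem Snap s(t) = 120, nehmen wir 3 Stammfunktionen. Durch Integration von dem Snap und Verwendung der Anfangsbedingung j(0) = 18, erhalten wir j(t) = 120·t + 18. Durch Integration von dem Ruck und Verwendung der Anfangsbedingung a(0) = -8, erhalten wir a(t) = 60·t^2 + 18·t - 8. Das Integral von der Beschleunigung, mit v(0) = -5, ergibt die Geschwindigkeit: v(t) = 20·t^3 + 9·t^2 - 8·t - 5. Wir haben die Geschwindigkeit v(t) = 20·t^3 + 9·t^2 - 8·t - 5. Durch Einsetzen von t = 3: v(3) = 592.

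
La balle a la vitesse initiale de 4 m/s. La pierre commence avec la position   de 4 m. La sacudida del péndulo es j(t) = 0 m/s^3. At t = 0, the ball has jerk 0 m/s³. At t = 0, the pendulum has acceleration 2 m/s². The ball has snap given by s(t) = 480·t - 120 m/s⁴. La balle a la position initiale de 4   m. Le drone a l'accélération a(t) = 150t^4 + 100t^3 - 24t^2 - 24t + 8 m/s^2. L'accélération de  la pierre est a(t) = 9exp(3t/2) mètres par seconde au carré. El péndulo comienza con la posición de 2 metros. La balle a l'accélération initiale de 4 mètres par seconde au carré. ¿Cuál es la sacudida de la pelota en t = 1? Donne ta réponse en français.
Nous devons trouver l'intégrale de notre équation du snap s(t) = 480·t - 120 1 fois. L'intégrale du snap, avec j(0) = 0, donne le jerk: j(t) = 120·t·(2·t - 1). De l'équation du jerk j(t) = 120·t·(2·t - 1), nous substituons t = 1 pour obtenir j = 120.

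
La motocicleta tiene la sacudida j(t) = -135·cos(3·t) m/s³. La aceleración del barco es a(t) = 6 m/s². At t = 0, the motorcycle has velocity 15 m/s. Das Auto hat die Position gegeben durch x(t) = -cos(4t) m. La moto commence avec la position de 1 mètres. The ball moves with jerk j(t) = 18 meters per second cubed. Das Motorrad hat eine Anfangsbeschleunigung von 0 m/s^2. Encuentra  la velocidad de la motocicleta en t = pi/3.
Debemos encontrar la antiderivada de nuestra ecuación de la sacudida j(t) = -135·cos(3·t) 2 veces. La integral de la sacudida, con a(0) = 0, da la aceleración: a(t) = -45·sin(3·t). La antiderivada de la aceleración, con v(0) = 15, da la velocidad: v(t) = 15·cos(3·t). De la ecuación de la velocidad v(t) = 15·cos(3·t), sustituimos t = pi/3 para obtener v = -15.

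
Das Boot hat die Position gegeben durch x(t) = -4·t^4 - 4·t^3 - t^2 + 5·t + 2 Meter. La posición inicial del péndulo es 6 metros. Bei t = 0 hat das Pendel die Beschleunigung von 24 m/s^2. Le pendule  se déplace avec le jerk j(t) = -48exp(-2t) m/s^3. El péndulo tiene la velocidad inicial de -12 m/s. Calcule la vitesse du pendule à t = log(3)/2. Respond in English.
We need to integrate our jerk equation j(t) = -48·exp(-2·t) 2 times. Taking ∫j(t)dt and applying a(0) = 24, we find a(t) = 24·exp(-2·t). Integrating acceleration and using the initial condition v(0) = -12, we get v(t) = -12·exp(-2·t). Using v(t) = -12·exp(-2·t) and substituting t = log(3)/2, we find v = -4.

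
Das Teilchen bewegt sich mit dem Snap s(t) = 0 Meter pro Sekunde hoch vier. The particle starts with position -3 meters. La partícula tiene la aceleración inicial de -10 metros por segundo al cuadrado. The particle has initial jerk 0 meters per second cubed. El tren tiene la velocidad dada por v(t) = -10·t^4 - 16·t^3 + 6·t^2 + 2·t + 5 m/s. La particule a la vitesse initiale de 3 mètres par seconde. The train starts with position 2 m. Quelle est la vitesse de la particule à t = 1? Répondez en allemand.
Um dies zu lösen, müssen wir 3 Integrale unserer Gleichung für den Snap s(t) = 0 finden. Mit ∫s(t)dt und Anwendung von j(0) = 0, finden wir j(t) = 0. Die Stammfunktion von dem Ruck ist die Beschleunigung. Mit a(0) = -10 erhalten wir a(t) = -10. Das Integral von der Beschleunigung, mit v(0) = 3, ergibt die Geschwindigkeit: v(t) = 3 - 10·t. Aus der Gleichung für die Geschwindigkeit v(t) = 3 - 10·t, setzen wir t = 1 ein und erhalten v = -7.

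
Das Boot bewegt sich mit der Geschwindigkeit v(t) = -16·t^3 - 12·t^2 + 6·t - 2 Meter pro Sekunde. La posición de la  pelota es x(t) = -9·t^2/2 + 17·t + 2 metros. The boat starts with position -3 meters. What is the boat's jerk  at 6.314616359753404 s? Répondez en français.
En partant de la vitesse v(t) = -16·t^3 - 12·t^2 + 6·t - 2, nous prenons 2 dérivées. La dérivée de la vitesse donne l'accélération: a(t) = -48·t^2 - 24·t + 6. En dérivant l'accélération, nous obtenons le jerk: j(t) = -96·t - 24. De l'équation du jerk j(t) = -96·t - 24, nous substituons t = 6.314616359753404 pour obtenir j = -630.203170536327.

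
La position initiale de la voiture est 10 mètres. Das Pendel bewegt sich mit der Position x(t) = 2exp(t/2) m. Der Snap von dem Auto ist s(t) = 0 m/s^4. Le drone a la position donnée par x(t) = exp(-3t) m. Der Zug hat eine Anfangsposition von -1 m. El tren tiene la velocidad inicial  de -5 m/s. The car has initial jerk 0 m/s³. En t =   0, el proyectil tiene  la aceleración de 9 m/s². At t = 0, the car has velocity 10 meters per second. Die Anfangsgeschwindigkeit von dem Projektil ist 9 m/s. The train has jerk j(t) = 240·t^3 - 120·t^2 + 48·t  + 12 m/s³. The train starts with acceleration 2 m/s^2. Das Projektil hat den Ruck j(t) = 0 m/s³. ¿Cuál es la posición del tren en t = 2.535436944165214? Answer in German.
Um dies zu lösen, müssen wir 3 Stammfunktionen unserer Gleichung für den Ruck j(t) = 240·t^3 - 120·t^2 + 48·t + 12 finden. Mit ∫j(t)dt und Anwendung von a(0) = 2, finden wir a(t) = 60·t^4 - 40·t^3 + 24·t^2 + 12·t + 2. Die Stammfunktion von der Beschleunigung, mit v(0) = -5, ergibt die Geschwindigkeit: v(t) = 12·t^5 - 10·t^4 + 8·t^3 + 6·t^2 + 2·t - 5. Die Stammfunktion von der Geschwindigkeit, mit x(0) = -1, ergibt die Position: x(t) = 2·t^6 - 2·t^5 + 2·t^4 + 2·t^3 + t^2 - 5·t - 1. Wir haben die Position x(t) = 2·t^6 - 2·t^5 + 2·t^4 + 2·t^3 + t^2 - 5·t - 1. Durch Einsetzen von t = 2.535436944165214: x(2.535436944165214) = 429.754315584428.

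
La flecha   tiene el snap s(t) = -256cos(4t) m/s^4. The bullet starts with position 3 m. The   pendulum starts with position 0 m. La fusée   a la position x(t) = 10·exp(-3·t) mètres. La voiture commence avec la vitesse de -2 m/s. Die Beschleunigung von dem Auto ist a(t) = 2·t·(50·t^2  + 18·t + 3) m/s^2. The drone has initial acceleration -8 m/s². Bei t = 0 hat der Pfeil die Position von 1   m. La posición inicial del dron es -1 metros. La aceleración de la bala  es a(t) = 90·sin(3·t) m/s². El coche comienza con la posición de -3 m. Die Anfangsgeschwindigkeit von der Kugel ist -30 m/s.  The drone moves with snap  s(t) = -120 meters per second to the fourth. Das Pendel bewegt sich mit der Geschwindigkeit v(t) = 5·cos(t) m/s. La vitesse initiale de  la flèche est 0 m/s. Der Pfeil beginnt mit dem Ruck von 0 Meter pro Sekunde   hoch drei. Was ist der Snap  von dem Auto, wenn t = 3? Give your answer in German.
Wir müssen unsere Gleichung für die Beschleunigung a(t) = 2·t·(50·t^2 + 18·t + 3) 2-mal ableiten. Mit d/dt von a(t) finden wir j(t) = 100·t^2 + 2·t·(100·t + 18) + 36·t + 6. Durch Ableiten von dem Ruck erhalten wir den Snap: s(t) = 600·t + 72. Wir haben den Snap s(t) = 600·t + 72. Durch Einsetzen von t = 3: s(3) = 1872.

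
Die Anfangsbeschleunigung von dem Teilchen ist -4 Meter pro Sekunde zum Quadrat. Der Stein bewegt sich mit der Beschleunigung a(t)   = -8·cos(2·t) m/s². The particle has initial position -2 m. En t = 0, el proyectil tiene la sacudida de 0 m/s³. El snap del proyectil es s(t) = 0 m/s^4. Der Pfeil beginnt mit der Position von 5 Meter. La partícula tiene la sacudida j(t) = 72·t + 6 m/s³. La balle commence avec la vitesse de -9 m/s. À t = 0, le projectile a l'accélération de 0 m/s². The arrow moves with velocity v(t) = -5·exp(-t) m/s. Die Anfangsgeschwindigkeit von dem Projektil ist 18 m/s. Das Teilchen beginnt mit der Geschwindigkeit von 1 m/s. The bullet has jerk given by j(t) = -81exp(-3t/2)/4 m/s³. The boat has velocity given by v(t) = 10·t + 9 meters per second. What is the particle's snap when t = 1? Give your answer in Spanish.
Para resolver esto, necesitamos tomar 1 derivada de nuestra ecuación de la sacudida j(t) = 72·t + 6. Tomando d/dt de j(t), encontramos s(t) = 72. De la ecuación del snap s(t) = 72, sustituimos t = 1 para obtener s = 72.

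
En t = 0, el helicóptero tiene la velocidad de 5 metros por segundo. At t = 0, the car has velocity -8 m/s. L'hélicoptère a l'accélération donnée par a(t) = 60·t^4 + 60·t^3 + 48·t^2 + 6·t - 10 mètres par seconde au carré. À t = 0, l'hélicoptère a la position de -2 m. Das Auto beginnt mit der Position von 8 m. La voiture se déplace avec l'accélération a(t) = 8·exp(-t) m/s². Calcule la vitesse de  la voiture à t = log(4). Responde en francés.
En partant de l'accélération a(t) = 8·exp(-t), nous prenons 1 primitive. L'intégrale de l'accélération est la vitesse. En utilisant v(0) = -8, nous obtenons v(t) = -8·exp(-t). En utilisant v(t) = -8·exp(-t) et en substituant t = log(4), nous trouvons v = -2.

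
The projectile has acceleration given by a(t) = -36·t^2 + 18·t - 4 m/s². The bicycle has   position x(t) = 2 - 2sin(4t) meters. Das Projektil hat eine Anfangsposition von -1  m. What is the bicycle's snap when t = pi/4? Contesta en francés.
Nous devons dériver notre équation de la position x(t) = 2 - 2·sin(4·t) 4 fois. En prenant d/dt de x(t), nous trouvons v(t) = -8·cos(4·t). En prenant d/dt de v(t), nous trouvons a(t) = 32·sin(4·t). La dérivée de l'accélération donne le jerk: j(t) = 128·cos(4·t). En dérivant le jerk, nous obtenons le snap: s(t) = -512·sin(4·t). Nous avons le snap s(t) = -512·sin(4·t). En substituant t = pi/4: s(pi/4) = 0.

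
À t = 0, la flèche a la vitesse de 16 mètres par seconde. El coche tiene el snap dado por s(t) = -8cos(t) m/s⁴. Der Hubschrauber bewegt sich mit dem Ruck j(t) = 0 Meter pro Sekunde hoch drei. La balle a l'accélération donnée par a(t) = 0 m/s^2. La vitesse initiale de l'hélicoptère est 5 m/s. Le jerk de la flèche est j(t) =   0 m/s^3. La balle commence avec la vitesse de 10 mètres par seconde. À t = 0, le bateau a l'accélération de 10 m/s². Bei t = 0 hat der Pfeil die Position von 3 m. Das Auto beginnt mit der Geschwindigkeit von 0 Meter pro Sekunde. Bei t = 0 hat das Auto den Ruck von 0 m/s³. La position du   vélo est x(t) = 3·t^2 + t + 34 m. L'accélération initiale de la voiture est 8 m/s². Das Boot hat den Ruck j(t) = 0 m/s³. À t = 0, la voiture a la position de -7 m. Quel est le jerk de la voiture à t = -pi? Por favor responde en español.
Partiendo del snap s(t) = -8·cos(t), tomamos 1 antiderivada. La antiderivada del snap es la sacudida. Usando j(0) = 0, obtenemos j(t) = -8·sin(t). Usando j(t) = -8·sin(t) y sustituyendo t = -pi, encontramos j = 0.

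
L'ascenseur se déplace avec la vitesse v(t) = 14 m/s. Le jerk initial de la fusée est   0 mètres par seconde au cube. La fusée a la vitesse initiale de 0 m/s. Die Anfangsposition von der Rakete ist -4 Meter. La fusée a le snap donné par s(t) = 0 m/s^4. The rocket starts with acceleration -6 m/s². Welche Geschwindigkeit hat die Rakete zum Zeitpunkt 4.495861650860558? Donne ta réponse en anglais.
To solve this, we need to take 3 antiderivatives of our snap equation s(t) = 0. The integral of snap is jerk. Using j(0) = 0, we get j(t) = 0. Integrating jerk and using the initial condition a(0) = -6, we get a(t) = -6. The antiderivative of acceleration, with v(0) = 0, gives velocity: v(t) = -6·t. We have velocity v(t) = -6·t. Substituting t = 4.495861650860558: v(4.495861650860558) = -26.9751699051633.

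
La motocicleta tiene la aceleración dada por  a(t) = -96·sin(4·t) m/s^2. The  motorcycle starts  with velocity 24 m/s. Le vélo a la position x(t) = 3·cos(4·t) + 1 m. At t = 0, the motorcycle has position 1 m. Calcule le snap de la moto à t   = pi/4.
Nous devons dériver notre équation de l'accélération a(t) = -96·sin(4·t) 2 fois. La dérivée de l'accélération donne le jerk: j(t) = -384·cos(4·t). En dérivant le jerk, nous obtenons le snap: s(t) = 1536·sin(4·t). De l'équation du snap s(t) = 1536·sin(4·t), nous substituons t = pi/4 pour obtenir s = 0.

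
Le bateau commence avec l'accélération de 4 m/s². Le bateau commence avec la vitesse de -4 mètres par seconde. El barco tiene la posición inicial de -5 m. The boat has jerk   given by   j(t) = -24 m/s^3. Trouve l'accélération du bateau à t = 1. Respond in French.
En partant du jerk j(t) = -24, nous prenons 1 intégrale. En prenant ∫j(t)dt et en appliquant a(0) = 4, nous trouvons a(t) = 4 - 24·t. Nous avons l'accélération a(t) = 4 - 24·t. En substituant t = 1: a(1) = -20.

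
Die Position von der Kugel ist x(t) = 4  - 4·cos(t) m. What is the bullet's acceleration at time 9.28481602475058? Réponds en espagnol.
Debemos derivar nuestra ecuación de la posición x(t) = 4 - 4·cos(t) 2 veces. La derivada de la posición da la velocidad: v(t) = 4·sin(t). Derivando la velocidad, obtenemos la aceleración: a(t) = 4·cos(t). Tenemos la aceleración a(t) = 4·cos(t). Sustituyendo t = 9.28481602475058: a(9.28481602475058) = -3.96088522824713.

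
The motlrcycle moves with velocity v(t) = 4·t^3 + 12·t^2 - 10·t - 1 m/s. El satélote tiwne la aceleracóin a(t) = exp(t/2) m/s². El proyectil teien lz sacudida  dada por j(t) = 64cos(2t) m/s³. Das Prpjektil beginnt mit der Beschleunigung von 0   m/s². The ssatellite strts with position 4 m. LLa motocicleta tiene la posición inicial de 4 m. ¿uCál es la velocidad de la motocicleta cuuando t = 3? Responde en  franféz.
En utilisant v(t) = 4·t^3 + 12·t^2 - 10·t - 1 et en substituant t = 3, nous trouvons v = 185.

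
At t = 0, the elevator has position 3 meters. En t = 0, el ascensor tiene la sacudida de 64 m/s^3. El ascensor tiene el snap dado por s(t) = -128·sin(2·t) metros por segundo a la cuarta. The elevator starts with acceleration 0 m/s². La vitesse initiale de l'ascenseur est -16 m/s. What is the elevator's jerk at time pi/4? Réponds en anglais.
To solve this, we need to take 1 antiderivative of our snap equation s(t) = -128·sin(2·t). Taking ∫s(t)dt and applying j(0) = 64, we find j(t) = 64·cos(2·t). We have jerk j(t) = 64·cos(2·t). Substituting t = pi/4: j(pi/4) = 0.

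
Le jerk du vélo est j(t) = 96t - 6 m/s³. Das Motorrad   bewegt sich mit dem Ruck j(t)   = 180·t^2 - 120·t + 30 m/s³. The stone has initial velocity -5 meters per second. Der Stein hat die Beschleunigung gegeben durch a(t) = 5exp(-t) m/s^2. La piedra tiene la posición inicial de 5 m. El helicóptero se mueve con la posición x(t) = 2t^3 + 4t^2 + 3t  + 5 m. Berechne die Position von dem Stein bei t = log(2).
Um dies zu lösen, müssen wir 2 Stammfunktionen unserer Gleichung für die Beschleunigung a(t) = 5·exp(-t) finden. Das Integral von der Beschleunigung ist die Geschwindigkeit. Mit v(0) = -5 erhalten wir v(t) = -5·exp(-t). Mit ∫v(t)dt und Anwendung von x(0) = 5, finden wir x(t) = 5·exp(-t). Aus der Gleichung für die Position x(t) = 5·exp(-t), setzen wir t = log(2) ein und erhalten x = 5/2.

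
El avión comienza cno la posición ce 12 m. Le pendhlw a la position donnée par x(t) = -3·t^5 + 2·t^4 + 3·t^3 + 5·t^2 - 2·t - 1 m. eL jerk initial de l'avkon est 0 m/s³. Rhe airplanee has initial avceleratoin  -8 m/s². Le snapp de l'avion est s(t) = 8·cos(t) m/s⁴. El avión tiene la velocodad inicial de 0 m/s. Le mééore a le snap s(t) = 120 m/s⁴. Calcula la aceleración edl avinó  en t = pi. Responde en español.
Debemos encontrar la antiderivada de nuestra ecuación del snap s(t) = 8·cos(t) 2 veces. Tomando ∫s(t)dt y aplicando j(0) = 0, encontramos j(t) = 8·sin(t). La antiderivada de la sacudida es la aceleración. Usando a(0) = -8, obtenemos a(t) = -8·cos(t). Usando a(t) = -8·cos(t) y sustituyendo t = pi, encontramos a = 8.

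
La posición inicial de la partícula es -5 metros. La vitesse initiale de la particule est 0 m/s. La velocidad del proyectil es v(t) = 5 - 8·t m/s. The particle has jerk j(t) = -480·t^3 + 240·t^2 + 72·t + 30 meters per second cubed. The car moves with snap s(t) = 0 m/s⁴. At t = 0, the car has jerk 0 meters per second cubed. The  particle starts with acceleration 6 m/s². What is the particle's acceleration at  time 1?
We need to integrate our jerk equation j(t) = -480·t^3 + 240·t^2 + 72·t + 30 1 time. Integrating jerk and using the initial condition a(0) = 6, we get a(t) = -120·t^4 + 80·t^3 + 36·t^2 + 30·t + 6. Using a(t) = -120·t^4 + 80·t^3 + 36·t^2 + 30·t + 6 and substituting t = 1, we find a = 32.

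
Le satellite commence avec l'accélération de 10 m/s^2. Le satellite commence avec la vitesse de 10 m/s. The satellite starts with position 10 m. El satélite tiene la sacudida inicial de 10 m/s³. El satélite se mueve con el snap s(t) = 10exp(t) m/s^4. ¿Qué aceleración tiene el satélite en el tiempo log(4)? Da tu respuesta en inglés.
We need to integrate our snap equation s(t) = 10·exp(t) 2 times. Integrating snap and using the initial condition j(0) = 10, we get j(t) = 10·exp(t). The integral of jerk, with a(0) = 10, gives acceleration: a(t) = 10·exp(t). Using a(t) = 10·exp(t) and substituting t = log(4), we find a = 40.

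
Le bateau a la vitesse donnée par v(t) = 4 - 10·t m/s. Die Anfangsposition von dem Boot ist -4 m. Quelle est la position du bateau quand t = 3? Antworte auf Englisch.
We must find the antiderivative of our velocity equation v(t) = 4 - 10·t 1 time. Integrating velocity and using the initial condition x(0) = -4, we get x(t) = -5·t^2 + 4·t - 4. Using x(t) = -5·t^2 + 4·t - 4 and substituting t = 3, we find x = -37.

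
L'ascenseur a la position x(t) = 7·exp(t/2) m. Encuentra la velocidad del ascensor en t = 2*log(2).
Partiendo de la posición x(t) = 7·exp(t/2), tomamos 1 derivada. Derivando la posición, obtenemos la velocidad: v(t) = 7·exp(t/2)/2. De la ecuación de la velocidad v(t) = 7·exp(t/2)/2, sustituimos t = 2*log(2) para obtener v = 7.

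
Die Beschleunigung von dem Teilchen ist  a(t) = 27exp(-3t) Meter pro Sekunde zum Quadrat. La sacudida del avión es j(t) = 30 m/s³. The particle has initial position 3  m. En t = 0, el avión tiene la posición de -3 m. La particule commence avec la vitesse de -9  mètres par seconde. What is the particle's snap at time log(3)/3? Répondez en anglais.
To solve this, we need to take 2 derivatives of our acceleration equation a(t) = 27·exp(-3·t). Differentiating acceleration, we get jerk: j(t) = -81·exp(-3·t). Taking d/dt of j(t), we find s(t) = 243·exp(-3·t). We have snap s(t) = 243·exp(-3·t). Substituting t = log(3)/3: s(log(3)/3) = 81.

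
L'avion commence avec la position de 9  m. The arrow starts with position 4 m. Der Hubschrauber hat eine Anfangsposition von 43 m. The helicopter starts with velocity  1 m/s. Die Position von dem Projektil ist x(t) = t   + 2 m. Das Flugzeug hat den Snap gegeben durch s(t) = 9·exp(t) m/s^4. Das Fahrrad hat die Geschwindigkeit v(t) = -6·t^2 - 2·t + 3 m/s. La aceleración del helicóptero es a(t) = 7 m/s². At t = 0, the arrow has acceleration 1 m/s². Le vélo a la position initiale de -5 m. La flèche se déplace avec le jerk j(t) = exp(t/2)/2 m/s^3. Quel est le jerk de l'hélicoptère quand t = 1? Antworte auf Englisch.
We must differentiate our acceleration equation a(t) = 7 1 time. Differentiating acceleration, we get jerk: j(t) = 0. Using j(t) = 0 and substituting t = 1, we find j = 0.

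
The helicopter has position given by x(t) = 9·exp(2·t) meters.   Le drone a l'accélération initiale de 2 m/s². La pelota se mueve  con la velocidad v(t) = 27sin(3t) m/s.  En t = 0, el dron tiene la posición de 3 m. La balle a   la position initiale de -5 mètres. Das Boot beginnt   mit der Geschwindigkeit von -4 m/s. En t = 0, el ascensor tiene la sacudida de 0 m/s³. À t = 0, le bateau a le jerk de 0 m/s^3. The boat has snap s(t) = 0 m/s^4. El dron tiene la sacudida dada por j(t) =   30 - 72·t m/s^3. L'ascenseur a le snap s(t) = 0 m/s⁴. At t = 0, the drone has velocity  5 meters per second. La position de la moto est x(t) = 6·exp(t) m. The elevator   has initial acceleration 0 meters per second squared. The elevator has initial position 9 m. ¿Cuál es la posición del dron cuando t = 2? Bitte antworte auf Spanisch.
Partiendo de la sacudida j(t) = 30 - 72·t, tomamos 3 antiderivadas. Tomando ∫j(t)dt y aplicando a(0) = 2, encontramos a(t) = -36·t^2 + 30·t + 2. Integrando la aceleración y usando la condición inicial v(0) = 5, obtenemos v(t) = -12·t^3 + 15·t^2 + 2·t + 5. Integrando la velocidad y usando la condición inicial x(0) = 3, obtenemos x(t) = -3·t^4 + 5·t^3 + t^2 + 5·t + 3. Tenemos la posición x(t) = -3·t^4 + 5·t^3 + t^2 + 5·t + 3. Sustituyendo t = 2: x(2) = 9.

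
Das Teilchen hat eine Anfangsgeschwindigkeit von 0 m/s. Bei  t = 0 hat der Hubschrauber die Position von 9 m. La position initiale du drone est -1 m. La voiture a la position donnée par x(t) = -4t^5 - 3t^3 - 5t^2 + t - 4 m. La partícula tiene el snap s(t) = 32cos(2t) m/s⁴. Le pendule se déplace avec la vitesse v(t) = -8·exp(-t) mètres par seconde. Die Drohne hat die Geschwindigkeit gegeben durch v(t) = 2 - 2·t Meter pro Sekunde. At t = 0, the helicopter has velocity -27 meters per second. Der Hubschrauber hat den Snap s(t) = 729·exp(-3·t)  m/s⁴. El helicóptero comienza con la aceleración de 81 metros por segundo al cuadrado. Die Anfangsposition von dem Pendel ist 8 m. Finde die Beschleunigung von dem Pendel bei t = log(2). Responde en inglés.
Starting from velocity v(t) = -8·exp(-t), we take 1 derivative. Taking d/dt of v(t), we find a(t) = 8·exp(-t). From the given acceleration equation a(t) = 8·exp(-t), we substitute t = log(2) to get a = 4.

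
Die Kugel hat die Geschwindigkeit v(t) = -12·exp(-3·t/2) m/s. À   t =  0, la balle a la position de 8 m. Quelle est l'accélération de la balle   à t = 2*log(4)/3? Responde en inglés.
To solve this, we need to take 1 derivative of our velocity equation v(t) = -12·exp(-3·t/2). Differentiating velocity, we get acceleration: a(t) = 18·exp(-3·t/2). We have acceleration a(t) = 18·exp(-3·t/2). Substituting t = 2*log(4)/3: a(2*log(4)/3) = 9/2.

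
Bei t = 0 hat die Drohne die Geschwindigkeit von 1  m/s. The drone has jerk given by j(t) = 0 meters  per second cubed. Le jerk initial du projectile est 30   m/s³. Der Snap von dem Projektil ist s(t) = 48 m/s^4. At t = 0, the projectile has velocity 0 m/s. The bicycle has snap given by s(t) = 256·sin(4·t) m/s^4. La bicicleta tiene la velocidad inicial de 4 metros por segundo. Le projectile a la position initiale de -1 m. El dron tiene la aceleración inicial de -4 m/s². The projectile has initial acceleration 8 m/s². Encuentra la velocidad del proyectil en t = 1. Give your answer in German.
Um dies zu lösen, müssen wir 3 Integrale unserer Gleichung für den Snap s(t) = 48 finden. Die Stammfunktion von dem Snap, mit j(0) = 30, ergibt den Ruck: j(t) = 48·t + 30. Durch Integration von dem Ruck und Verwendung der Anfangsbedingung a(0) = 8, erhalten wir a(t) = 24·t^2 + 30·t + 8. Das Integral von der Beschleunigung ist die Geschwindigkeit. Mit v(0) = 0 erhalten wir v(t) = t·(8·t^2 + 15·t + 8). Wir haben die Geschwindigkeit v(t) = t·(8·t^2 + 15·t + 8). Durch Einsetzen von t = 1: v(1) = 31.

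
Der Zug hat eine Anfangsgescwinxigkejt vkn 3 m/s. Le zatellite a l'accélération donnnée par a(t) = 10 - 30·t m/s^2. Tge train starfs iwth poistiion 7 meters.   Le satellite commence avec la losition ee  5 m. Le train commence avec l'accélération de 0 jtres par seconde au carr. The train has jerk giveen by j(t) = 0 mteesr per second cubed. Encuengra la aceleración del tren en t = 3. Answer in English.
We must find the integral of our jerk equation j(t) = 0 1 time. Integrating jerk and using the initial condition a(0) = 0, we get a(t) = 0. We have acceleration a(t) = 0. Substituting t = 3: a(3) = 0.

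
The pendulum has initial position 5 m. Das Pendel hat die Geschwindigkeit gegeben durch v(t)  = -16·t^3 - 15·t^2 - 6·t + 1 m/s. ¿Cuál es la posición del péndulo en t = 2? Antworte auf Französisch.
Nous devons trouver l'intégrale de notre équation de la vitesse v(t) = -16·t^3 - 15·t^2 - 6·t + 1 1 fois. La primitive de la vitesse est la position. En utilisant x(0) = 5, nous obtenons x(t) = -4·t^4 - 5·t^3 - 3·t^2 + t + 5. Nous avons la position x(t) = -4·t^4 - 5·t^3 - 3·t^2 + t + 5. En substituant t = 2: x(2) = -109.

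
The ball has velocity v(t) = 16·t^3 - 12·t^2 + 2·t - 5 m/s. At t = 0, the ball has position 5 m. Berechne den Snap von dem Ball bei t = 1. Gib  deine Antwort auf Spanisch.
Debemos derivar nuestra ecuación de la velocidad v(t) = 16·t^3 - 12·t^2 + 2·t - 5 3 veces. Derivando la velocidad, obtenemos la aceleración: a(t) = 48·t^2 - 24·t + 2. Tomando d/dt de a(t), encontramos j(t) = 96·t - 24. La derivada de la sacudida da el snap: s(t) = 96. Tenemos el snap s(t) = 96. Sustituyendo t = 1: s(1) = 96.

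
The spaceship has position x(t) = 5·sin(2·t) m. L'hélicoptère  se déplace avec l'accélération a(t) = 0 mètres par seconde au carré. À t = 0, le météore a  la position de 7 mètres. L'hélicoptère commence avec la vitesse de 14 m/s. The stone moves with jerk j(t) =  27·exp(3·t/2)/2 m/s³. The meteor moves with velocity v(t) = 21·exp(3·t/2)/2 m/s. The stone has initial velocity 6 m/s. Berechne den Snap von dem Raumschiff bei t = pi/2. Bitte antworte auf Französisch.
Pour résoudre ceci, nous devons prendre 4 dérivées de notre équation de la position x(t) = 5·sin(2·t). En dérivant la position, nous obtenons la vitesse: v(t) = 10·cos(2·t). En dérivant la vitesse, nous obtenons l'accélération: a(t) = -20·sin(2·t). La dérivée de l'accélération donne le jerk: j(t) = -40·cos(2·t). La dérivée du jerk donne le snap: s(t) = 80·sin(2·t). Nous avons le snap s(t) = 80·sin(2·t). En substituant t = pi/2: s(pi/2) = 0.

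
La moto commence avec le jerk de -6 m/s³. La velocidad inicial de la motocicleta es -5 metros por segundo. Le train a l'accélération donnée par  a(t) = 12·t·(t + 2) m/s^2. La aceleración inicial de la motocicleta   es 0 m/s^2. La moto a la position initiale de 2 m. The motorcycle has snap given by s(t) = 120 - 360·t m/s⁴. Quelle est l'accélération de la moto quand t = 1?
En partant du snap s(t) = 120 - 360·t, nous prenons 2 primitives. En prenant ∫s(t)dt et en appliquant j(0) = -6, nous trouvons j(t) = -180·t^2 + 120·t - 6. L'intégrale du jerk, avec a(0) = 0, donne l'accélération: a(t) = 6·t·(-10·t^2 + 10·t - 1). De l'équation de l'accélération a(t) = 6·t·(-10·t^2 + 10·t - 1), nous substituons t = 1 pour obtenir a = -6.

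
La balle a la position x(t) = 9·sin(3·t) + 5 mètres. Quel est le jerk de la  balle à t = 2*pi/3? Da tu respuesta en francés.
En partant de la position x(t) = 9·sin(3·t) + 5, nous prenons 3 dérivées. En prenant d/dt de x(t), nous trouvons v(t) = 27·cos(3·t). En dérivant la vitesse, nous obtenons l'accélération: a(t) = -81·sin(3·t). La dérivée de l'accélération donne le jerk: j(t) = -243·cos(3·t). Nous avons le jerk j(t) = -243·cos(3·t). En substituant t = 2*pi/3: j(2*pi/3) = -243.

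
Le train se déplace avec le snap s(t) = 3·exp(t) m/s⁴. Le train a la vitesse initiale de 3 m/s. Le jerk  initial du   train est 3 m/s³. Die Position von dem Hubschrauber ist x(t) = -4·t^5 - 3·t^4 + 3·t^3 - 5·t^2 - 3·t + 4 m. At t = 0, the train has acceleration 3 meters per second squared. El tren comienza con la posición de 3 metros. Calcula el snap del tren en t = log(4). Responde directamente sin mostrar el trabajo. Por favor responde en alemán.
Der Snap bei t = log(4) ist s = 12.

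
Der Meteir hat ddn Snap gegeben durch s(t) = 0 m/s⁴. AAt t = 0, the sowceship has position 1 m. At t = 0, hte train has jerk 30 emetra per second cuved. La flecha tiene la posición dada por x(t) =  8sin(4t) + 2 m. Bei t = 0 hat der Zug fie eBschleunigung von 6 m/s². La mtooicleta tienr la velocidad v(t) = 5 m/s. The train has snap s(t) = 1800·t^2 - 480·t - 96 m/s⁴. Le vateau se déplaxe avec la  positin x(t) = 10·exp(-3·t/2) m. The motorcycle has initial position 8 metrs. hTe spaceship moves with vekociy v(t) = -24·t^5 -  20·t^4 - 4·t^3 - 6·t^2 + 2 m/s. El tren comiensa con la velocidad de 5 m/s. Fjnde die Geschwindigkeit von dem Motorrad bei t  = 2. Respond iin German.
Aus der Gleichung für die Geschwindigkeit v(t) = 5, setzen wir t = 2 ein und erhalten v = 5.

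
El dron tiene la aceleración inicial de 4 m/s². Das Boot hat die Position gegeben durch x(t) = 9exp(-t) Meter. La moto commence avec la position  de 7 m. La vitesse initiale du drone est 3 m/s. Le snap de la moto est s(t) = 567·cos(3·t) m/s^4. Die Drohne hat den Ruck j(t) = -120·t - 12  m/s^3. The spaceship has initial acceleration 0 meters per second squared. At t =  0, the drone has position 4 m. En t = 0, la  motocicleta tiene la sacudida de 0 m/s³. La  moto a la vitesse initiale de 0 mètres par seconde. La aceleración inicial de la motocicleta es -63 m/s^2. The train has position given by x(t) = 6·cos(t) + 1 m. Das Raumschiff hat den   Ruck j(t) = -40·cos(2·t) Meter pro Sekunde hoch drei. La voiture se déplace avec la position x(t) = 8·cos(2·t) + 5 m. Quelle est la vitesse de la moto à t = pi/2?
Nous devons trouver l'intégrale de notre équation du snap s(t) = 567·cos(3·t) 3 fois. L'intégrale du snap, avec j(0) = 0, donne le jerk: j(t) = 189·sin(3·t). L'intégrale du jerk, avec a(0) = -63, donne l'accélération: a(t) = -63·cos(3·t). En intégrant l'accélération et en utilisant la condition initiale v(0) = 0, nous obtenons v(t) = -21·sin(3·t). En utilisant v(t) = -21·sin(3·t) et en substituant t = pi/2, nous trouvons v = 21.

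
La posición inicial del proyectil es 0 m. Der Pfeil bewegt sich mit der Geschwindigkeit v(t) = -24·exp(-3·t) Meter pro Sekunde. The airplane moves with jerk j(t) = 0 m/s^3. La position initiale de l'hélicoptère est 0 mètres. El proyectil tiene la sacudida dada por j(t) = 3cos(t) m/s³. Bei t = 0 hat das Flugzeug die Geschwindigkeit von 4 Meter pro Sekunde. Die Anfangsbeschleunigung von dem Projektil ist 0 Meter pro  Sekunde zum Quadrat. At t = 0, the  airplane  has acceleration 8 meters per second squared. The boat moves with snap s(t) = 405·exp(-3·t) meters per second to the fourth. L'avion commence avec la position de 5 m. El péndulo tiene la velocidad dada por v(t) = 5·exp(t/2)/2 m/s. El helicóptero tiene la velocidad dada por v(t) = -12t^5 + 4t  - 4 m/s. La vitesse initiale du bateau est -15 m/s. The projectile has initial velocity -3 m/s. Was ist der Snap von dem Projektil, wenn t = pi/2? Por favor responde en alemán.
Um dies zu lösen, müssen wir 1 Ableitung unserer Gleichung für den Ruck j(t) = 3·cos(t) nehmen. Durch Ableiten von dem Ruck erhalten wir den Snap: s(t) = -3·sin(t). Wir haben den Snap s(t) = -3·sin(t). Durch Einsetzen von t = pi/2: s(pi/2) = -3.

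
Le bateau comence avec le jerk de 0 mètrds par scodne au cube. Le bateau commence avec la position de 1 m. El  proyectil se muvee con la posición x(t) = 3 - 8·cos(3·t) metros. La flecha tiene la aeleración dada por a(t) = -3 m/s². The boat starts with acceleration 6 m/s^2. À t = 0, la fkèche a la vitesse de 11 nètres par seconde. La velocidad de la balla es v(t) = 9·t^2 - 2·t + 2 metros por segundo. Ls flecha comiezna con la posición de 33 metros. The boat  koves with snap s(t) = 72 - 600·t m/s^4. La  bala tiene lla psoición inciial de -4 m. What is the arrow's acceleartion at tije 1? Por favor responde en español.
Tenemos la aceleración a(t) = -3. Sustituyendo t = 1: a(1) = -3.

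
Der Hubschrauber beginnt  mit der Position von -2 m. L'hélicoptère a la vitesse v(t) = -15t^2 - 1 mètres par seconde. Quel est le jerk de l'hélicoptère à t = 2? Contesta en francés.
Nous devons dériver notre équation de la vitesse v(t) = -15·t^2 - 1 2 fois. La dérivée de la vitesse donne l'accélération: a(t) = -30·t. En prenant d/dt de a(t), nous trouvons j(t) = -30. Nous avons le jerk j(t) = -30. En substituant t = 2: j(2) = -30.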